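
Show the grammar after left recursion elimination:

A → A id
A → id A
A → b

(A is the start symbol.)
A → id A A'
A → b A'
A' → id A'
A' → ε

A is directly left-recursive. The standard transformation for
  A → A α₁ | ... | A α_m | β₁ | ... | β_n
is
  A  → β₁ A' | ... | β_n A'
  A' → α₁ A' | ... | α_m A' | ε

A → id A becomes A → id A A'
A → b becomes A → b A'
A → A id becomes A' → id A'
Add A' → ε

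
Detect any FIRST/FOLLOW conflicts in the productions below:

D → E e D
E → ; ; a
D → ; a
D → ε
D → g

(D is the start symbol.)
A FIRST/FOLLOW conflict occurs when a non-terminal N has a nullable alternative N → β (β ⇒* ε) and another alternative N → α with FIRST(α) ∩ FOLLOW(N) ≠ ∅: on such a lookahead the parser cannot decide between expanding α and letting N vanish via β.

Nullable non-terminals: D.
FIRST sets used below: FIRST(E) = { ';' }

D: nullable alternative(s) D → ε; FOLLOW(D) = { $ }
  D → E e D: FIRST \ {ε} = { ';' } — disjoint from FOLLOW(D)
  D → ; a: FIRST \ {ε} = { ';' } — disjoint from FOLLOW(D)
  D → ε: FIRST \ {ε} = { } — this is the only nullable alternative, skip
  D → g: FIRST \ {ε} = { 'g' } — disjoint from FOLLOW(D)

E has no nullable alternative, so no FIRST/FOLLOW check is needed there.

No FIRST/FOLLOW conflicts found.

Answer: No FIRST/FOLLOW conflicts.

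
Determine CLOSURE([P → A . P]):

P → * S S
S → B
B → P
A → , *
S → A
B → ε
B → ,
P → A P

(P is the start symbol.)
To compute CLOSURE, for each item [A → α.Bβ] where B is a non-terminal, add [B → .γ] for all productions B → γ; repeat for the newly added items until nothing changes.

Start with: [P → A . P]
  [P → A . P] has the dot before P: add [P → . * S S], [P → . A P]
  [P → . A P] has the dot before A: add [A → . , *]
No further items can be added.

CLOSURE = { [A → . , *], [P → . * S S], [P → . A P], [P → A . P] }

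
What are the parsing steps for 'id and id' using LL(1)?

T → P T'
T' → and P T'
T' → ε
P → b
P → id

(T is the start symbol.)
LL(1) parsing maintains a stack (initially the start symbol over $) and the input. At each step: if the stack top is a terminal, match it against the current input token; if it is a non-terminal N, replace it with the RHS of M[N, lookahead] (the unique production whose predict set contains the lookahead).

Stack is shown with the top on the left.

Stack       Input        Action
-------------------------------
T $         id and id $  output T → P T'
P T' $      id and id $  output P → id
id T' $     id and id $  match 'id'
T' $        and id $     output T' → and P T'
and P T' $  and id $     match 'and'
P T' $      id $         output P → id
id T' $     id $         match 'id'
T' $        $            output T' → ε
$           $            accept

The string is accepted.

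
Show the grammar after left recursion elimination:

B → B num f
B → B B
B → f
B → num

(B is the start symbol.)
B is directly left-recursive. The standard transformation for
  A → A α₁ | ... | A α_m | β₁ | ... | β_n
is
  A  → β₁ A' | ... | β_n A'
  A' → α₁ A' | ... | α_m A' | ε

B → f becomes B → f B'
B → num becomes B → num B'
B → B num f becomes B' → num f B'
B → B B becomes B' → B B'
Add B' → ε

Resulting grammar:
B → f B'
B → num B'
B' → num f B'
B' → B B'
B' → ε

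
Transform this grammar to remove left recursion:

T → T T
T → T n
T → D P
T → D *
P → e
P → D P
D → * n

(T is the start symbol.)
T is directly left-recursive. The standard transformation for
  A → A α₁ | ... | A α_m | β₁ | ... | β_n
is
  A  → β₁ A' | ... | β_n A'
  A' → α₁ A' | ... | α_m A' | ε

T → D P becomes T → D P T'
T → D * becomes T → D * T'
T → T T becomes T' → T T'
T → T n becomes T' → n T'
Add T' → ε

Productions for other non-terminals are unchanged:
  P → e
  P → D P
  D → * n

Resulting grammar:
T → D P T'
T → D * T'
T' → T T'
T' → n T'
T' → ε
P → e
P → D P
D → * n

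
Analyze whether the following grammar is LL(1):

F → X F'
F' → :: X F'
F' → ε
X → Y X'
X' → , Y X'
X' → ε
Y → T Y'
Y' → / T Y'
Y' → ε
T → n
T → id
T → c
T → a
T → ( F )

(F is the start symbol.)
Relevant sets:
  FOLLOW(F') = { $, ')' }
  FOLLOW(X') = { $, ')', '::' }
  FOLLOW(Y') = { $, ')', ',', '::' }

For F':
  PREDICT(F' → :: X F') = { '::' }
  PREDICT(F' → ε) = { $, ')' }
For X':
  PREDICT(X' → ',' Y X') = { ',' }
  PREDICT(X' → ε) = { $, ')', '::' }
For Y':
  PREDICT(Y' → '/' T Y') = { '/' }
  PREDICT(Y' → ε) = { $, ')', ',', '::' }
For T:
  PREDICT(T → n) = { 'n' }
  PREDICT(T → id) = { 'id' }
  PREDICT(T → c) = { 'c' }
  PREDICT(T → a) = { 'a' }
  PREDICT(T → '(' F ')') = { '(' }
F, X, Y have a single production, so nothing to check there.

All predict sets are disjoint. The grammar IS LL(1).

Answer: Yes, the grammar is LL(1).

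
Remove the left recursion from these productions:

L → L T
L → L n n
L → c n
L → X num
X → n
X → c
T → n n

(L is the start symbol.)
L is directly left-recursive. The standard transformation for
  A → A α₁ | ... | A α_m | β₁ | ... | β_n
is
  A  → β₁ A' | ... | β_n A'
  A' → α₁ A' | ... | α_m A' | ε

L → c n becomes L → c n L'
L → X num becomes L → X num L'
L → L T becomes L' → T L'
L → L n n becomes L' → n n L'
Add L' → ε

Productions for other non-terminals are unchanged:
  X → n
  X → c
  T → n n

Resulting grammar:
L → c n L'
L → X num L'
L' → T L'
L' → n n L'
L' → ε
X → n
X → c
T → n n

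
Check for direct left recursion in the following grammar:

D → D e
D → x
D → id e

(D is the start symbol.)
Direct left recursion occurs when N → N α for some non-terminal N (the right-hand side begins with the left-hand side itself).

D → D e: LEFT RECURSIVE (starts with D)
D → x: starts with x
D → id e: starts with id

The grammar has direct left recursion on: D.

Answer: Yes, D is left-recursive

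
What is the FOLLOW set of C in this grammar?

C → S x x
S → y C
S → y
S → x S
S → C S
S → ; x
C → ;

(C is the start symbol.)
C is the start symbol, so $ ∈ FOLLOW(C).
In S → y C: C is at the end, add FOLLOW(S)
In S → C S: C is followed by S, add FIRST(S) \ {ε} = { ';', 'x', 'y' }

The FOLLOW sets referred to above (computed the same way, to a fixed point):
  FOLLOW(S) = { 'x' }

Taking the union: FOLLOW(C) = { $, ';', 'x', 'y' }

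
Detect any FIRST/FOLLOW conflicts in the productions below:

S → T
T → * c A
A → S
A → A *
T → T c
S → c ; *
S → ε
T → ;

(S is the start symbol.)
Yes. S → T with FOLLOW(S) on { '*' }; S → c ';' '*' with FOLLOW(S) on { 'c' }; A → A '*' with FOLLOW(A) on { '*', 'c' }

A FIRST/FOLLOW conflict occurs when a non-terminal N has a nullable alternative N → β (β ⇒* ε) and another alternative N → α with FIRST(α) ∩ FOLLOW(N) ≠ ∅: on such a lookahead the parser cannot decide between expanding α and letting N vanish via β.

Nullable non-terminals: A, S.
FIRST sets used below: FIRST(S) = { '*', ';', 'c', ε }, FIRST(A) = { '*', ';', 'c', ε }, FIRST(T) = { '*', ';' }

A: nullable alternative(s) A → S; FOLLOW(A) = { $, '*', 'c' }
  A → S: FIRST \ {ε} = { '*', ';', 'c' } — this is the only nullable alternative, skip
  A → A *: FIRST \ {ε} = { '*', ';', 'c' } — overlaps FOLLOW(A) on { '*', 'c' }: CONFLICT

S: nullable alternative(s) S → ε; FOLLOW(S) = { $, '*', 'c' }
  S → T: FIRST \ {ε} = { '*', ';' } — overlaps FOLLOW(S) on { '*' }: CONFLICT
  S → c ; *: FIRST \ {ε} = { 'c' } — overlaps FOLLOW(S) on { 'c' }: CONFLICT
  S → ε: FIRST \ {ε} = { } — this is the only nullable alternative, skip

T has no nullable alternative, so no FIRST/FOLLOW check is needed there.

So the grammar has 3 FIRST/FOLLOW conflicts (marked CONFLICT above).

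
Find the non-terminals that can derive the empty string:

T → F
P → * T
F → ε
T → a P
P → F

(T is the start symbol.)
{ 'F', 'P', 'T' }

A non-terminal is nullable if it can derive ε (the empty string): either it has an ε-production, or it has a production whose right-hand side consists entirely of nullable non-terminals.

ε-productions: F → ε
So F is immediately nullable.
T → F: every symbol on the right is nullable, so T is nullable too.
P → F: every symbol on the right is nullable, so P is nullable too.
Every non-terminal is now nullable.
Nullable = { 'F', 'P', 'T' }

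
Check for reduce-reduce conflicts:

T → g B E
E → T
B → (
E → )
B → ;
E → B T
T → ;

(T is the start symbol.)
Augment with T' → T and build the canonical LR(0) collection (I0 = CLOSURE({[T' → . T]}), then GOTO on every symbol after a dot until no new states appear). It has 13 states:
  I0: { [T → . ;], [T → . g B E], [T' → . T] }  — shift
  I1: { [T → ; .] }  — reduce
  I2: { [T' → T .] }  — accept
  I3: { [B → . (], [B → . ;], [T → g . B E] }  — shift
  I4: { [B → ( .] }  — reduce
  I5: { [B → ; .] }  — reduce
  I6: { [B → . (], [B → . ;], [E → . )], [E → . B T], [E → . T], [T → . ;], [T → . g B E], [T → g B . E] }  — shift
  I7: { [E → ) .] }  — reduce
  I8: { [B → ; .], [T → ; .] }  — 2 reduces
  I9: { [E → B . T], [T → . ;], [T → . g B E] }  — shift
  I10: { [T → g B E .] }  — reduce
  I11: { [E → T .] }  — reduce
  I12: { [E → B T .] }  — reduce

I8 contains complete items [B → ; .], [T → ; .] — reduce-reduce conflict.

Answer: Yes — I8: [B → ; .] vs [T → ; .]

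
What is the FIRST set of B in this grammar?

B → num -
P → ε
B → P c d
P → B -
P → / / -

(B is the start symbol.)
{ '/', 'c', 'num' }

FIRST sets of the other non-terminals involved (by the same procedure, iterated to a fixed point):
  FIRST(P) = { '/', 'c', 'num', ε }

From B → num -:
  - num is a terminal: add 'num' and stop
From B → P c d:
  - P is a non-terminal: add FIRST(P) \ {ε} = { '/', 'c', 'num' }
    P is nullable, so continue to the next symbol
  - c is a terminal: add 'c' and stop

Collecting: FIRST(B) = { '/', 'c', 'num' }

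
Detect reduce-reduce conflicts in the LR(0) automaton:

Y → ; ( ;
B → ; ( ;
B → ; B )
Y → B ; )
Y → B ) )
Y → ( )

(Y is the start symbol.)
Yes — I15: [B → ; ( ; .] vs [Y → ; ( ; .]

A reduce-reduce conflict occurs when an LR(0) state has two complete items [A → α .] and [B → β .] — both call for a reduction, and with no lookahead the parser cannot choose between them.

Augment with Y' → Y and build the canonical LR(0) collection (I0 = CLOSURE({[Y' → . Y]}), then GOTO on every symbol after a dot until no new states appear). It has 17 states:
  I0: { [B → . ; ( ;], [B → . ; B )], [Y → . ( )], [Y → . ; ( ;], [Y → . B ) )], [Y → . B ; )], [Y' → . Y] }  — shift
  I1: { [Y → ( . )] }  — shift
  I2: { [B → . ; ( ;], [B → . ; B )], [B → ; . ( ;], [B → ; . B )], [Y → ; . ( ;] }  — shift
  I3: { [Y → B . ) )], [Y → B . ; )] }  — shift
  I4: { [Y' → Y .] }  — accept
  I5: { [Y → B ) . )] }  — shift
  I6: { [Y → B ; . )] }  — shift
  I7: { [Y → B ; ) .] }  — reduce
  I8: { [Y → B ) ) .] }  — reduce
  I9: { [B → ; ( . ;], [Y → ; ( . ;] }  — shift
  I10: { [B → . ; ( ;], [B → . ; B )], [B → ; . ( ;], [B → ; . B )] }  — shift
  I11: { [B → ; B . )] }  — shift
  I12: { [B → ; B ) .] }  — reduce
  I13: { [B → ; ( . ;] }  — shift
  I14: { [B → ; ( ; .] }  — reduce
  I15: { [B → ; ( ; .], [Y → ; ( ; .] }  — 2 reduces
  I16: { [Y → ( ) .] }  — reduce

I15 contains complete items [B → ; ( ; .], [Y → ; ( ; .] — reduce-reduce conflict.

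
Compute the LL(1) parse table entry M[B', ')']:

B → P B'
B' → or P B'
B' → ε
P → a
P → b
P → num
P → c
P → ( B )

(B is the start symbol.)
To find M[B', ')'], we find productions for B' where ')' is in the predict set (PREDICT(N → α) = (FIRST(α) \ {ε}) ∪ (FOLLOW(N) if α ⇒* ε)).

Relevant sets:
  FOLLOW(B') = { $, ')' }

B' → or P B': PREDICT = { 'or' }
B' → ε: PREDICT = { $, ')' }
  ')' is in predict set, so this production goes in M[B', ')']

M[B', ')'] = B' → ε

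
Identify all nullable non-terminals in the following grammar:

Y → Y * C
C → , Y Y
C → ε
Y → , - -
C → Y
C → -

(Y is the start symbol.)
A non-terminal is nullable if it can derive ε (the empty string): either it has an ε-production, or it has a production whose right-hand side consists entirely of nullable non-terminals.

ε-productions: C → ε
So C is immediately nullable.
No further non-terminal can be added: every production for the remaining non-terminals contains a terminal or a non-nullable non-terminal.
Nullable = { 'C' }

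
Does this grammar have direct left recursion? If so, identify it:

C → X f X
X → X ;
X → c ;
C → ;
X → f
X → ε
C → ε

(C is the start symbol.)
Direct left recursion occurs when N → N α for some non-terminal N (the right-hand side begins with the left-hand side itself).

C → X f X: starts with X
X → X ;: LEFT RECURSIVE (starts with X)
X → c ;: starts with c
C → ;: starts with ';'
X → f: starts with f
X → ε: starts with ε
C → ε: starts with ε

The grammar has direct left recursion on: X.

Answer: Yes, X is left-recursive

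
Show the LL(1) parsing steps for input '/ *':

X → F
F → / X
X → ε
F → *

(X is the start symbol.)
LL(1) parsing maintains a stack (initially the start symbol over $) and the input. At each step: if the stack top is a terminal, match it against the current input token; if it is a non-terminal N, replace it with the RHS of M[N, lookahead] (the unique production whose predict set contains the lookahead).

Stack is shown with the top on the left.

Stack  Input  Action
--------------------
X $    / * $  output X → F
F $    / * $  output F → / X
/ X $  / * $  match '/'
X $    * $    output X → F
F $    * $    output F → *
* $    * $    match '*'
$      $      accept

The string is accepted.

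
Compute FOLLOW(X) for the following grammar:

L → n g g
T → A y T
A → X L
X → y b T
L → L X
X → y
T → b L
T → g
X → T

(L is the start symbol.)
In A → X L: X is followed by L, add FIRST(L) \ {ε} = { 'n' }
In L → L X: X is at the end, add FOLLOW(L)

The FOLLOW sets referred to above (computed the same way, to a fixed point):
  FOLLOW(L) = { $, 'b', 'g', 'n', 'y' }

Taking the union: FOLLOW(X) = { $, 'b', 'g', 'n', 'y' }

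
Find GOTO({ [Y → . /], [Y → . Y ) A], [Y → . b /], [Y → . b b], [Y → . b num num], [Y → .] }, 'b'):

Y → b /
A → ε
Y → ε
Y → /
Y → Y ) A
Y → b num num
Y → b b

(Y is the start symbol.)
{ [Y → b . /], [Y → b . b], [Y → b . num num] }

GOTO(I, 'b') = CLOSURE({ [A → αX.β] : [A → α.Xβ] ∈ I, X = 'b' })

Items with dot before 'b', with the dot advanced:
  [Y → . b /] → [Y → b . /]
  [Y → . b b] → [Y → b . b]
  [Y → . b num num] → [Y → b . num num]
Closure adds nothing (no advanced item has the dot before a non-terminal).

GOTO = { [Y → b . /], [Y → b . b], [Y → b . num num] }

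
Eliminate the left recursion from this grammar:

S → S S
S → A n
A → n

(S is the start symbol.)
S → A n S'
S' → S S'
S' → ε
A → n

S is directly left-recursive. The standard transformation for
  A → A α₁ | ... | A α_m | β₁ | ... | β_n
is
  A  → β₁ A' | ... | β_n A'
  A' → α₁ A' | ... | α_m A' | ε

S → A n becomes S → A n S'
S → S S becomes S' → S S'
Add S' → ε

Productions for other non-terminals are unchanged:
  A → n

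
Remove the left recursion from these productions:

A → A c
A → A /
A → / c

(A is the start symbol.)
A is directly left-recursive. The standard transformation for
  A → A α₁ | ... | A α_m | β₁ | ... | β_n
is
  A  → β₁ A' | ... | β_n A'
  A' → α₁ A' | ... | α_m A' | ε

A → / c becomes A → / c A'
A → A c becomes A' → c A'
A → A / becomes A' → / A'
Add A' → ε

Resulting grammar:
A → / c A'
A' → c A'
A' → / A'
A' → ε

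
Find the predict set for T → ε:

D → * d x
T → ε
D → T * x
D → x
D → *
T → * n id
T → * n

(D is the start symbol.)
PREDICT(T → ε) = (FIRST(RHS) \ {ε}) ∪ (FOLLOW(T) if ε ∈ FIRST(RHS), i.e. RHS ⇒* ε)
The right-hand side is ε (FIRST(ε) = { ε }), so the predict set is FOLLOW(T) = { '*' }
PREDICT(T → ε) = { '*' }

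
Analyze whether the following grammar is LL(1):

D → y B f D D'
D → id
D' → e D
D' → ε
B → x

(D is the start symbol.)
Relevant sets:
  FOLLOW(D') = { $, 'e' }

For D:
  PREDICT(D → y B f D D') = { 'y' }
  PREDICT(D → id) = { 'id' }
For D':
  PREDICT(D' → e D) = { 'e' }
  PREDICT(D' → ε) = { $, 'e' }
B has a single production, so nothing to check there.

Conflict found: Predict set conflict for D': { 'e' }
The grammar is NOT LL(1).

Answer: No. Predict set conflict for D': { 'e' }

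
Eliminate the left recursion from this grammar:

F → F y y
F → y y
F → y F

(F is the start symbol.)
F is directly left-recursive. The standard transformation for
  A → A α₁ | ... | A α_m | β₁ | ... | β_n
is
  A  → β₁ A' | ... | β_n A'
  A' → α₁ A' | ... | α_m A' | ε

F → y y becomes F → y y F'
F → y F becomes F → y F F'
F → F y y becomes F' → y y F'
Add F' → ε

Resulting grammar:
F → y y F'
F → y F F'
F' → y y F'
F' → ε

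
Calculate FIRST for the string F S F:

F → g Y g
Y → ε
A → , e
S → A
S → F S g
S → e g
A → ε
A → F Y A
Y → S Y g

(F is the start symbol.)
{ 'g' }

FIRST sets of the non-terminals involved (from the grammar, by fixed-point iteration):
  FIRST(F) = { 'g' }

To compute FIRST(F S F), process the symbols left to right:
Symbol F is a non-terminal. Add FIRST(F) \ {ε} = { 'g' }
F is not nullable (ε ∉ FIRST(F)), so stop here.
FIRST(F S F) = { 'g' }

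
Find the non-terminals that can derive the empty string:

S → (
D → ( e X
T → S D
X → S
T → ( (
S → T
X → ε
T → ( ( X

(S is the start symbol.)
{ 'X' }

ε-productions: X → ε
So X is immediately nullable.
No further non-terminal can be added: every production for the remaining non-terminals contains a terminal or a non-nullable non-terminal.
Nullable = { 'X' }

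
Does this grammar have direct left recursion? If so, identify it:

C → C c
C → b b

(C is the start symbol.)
Direct left recursion occurs when N → N α for some non-terminal N (the right-hand side begins with the left-hand side itself).

C → C c: LEFT RECURSIVE (starts with C)
C → b b: starts with b

The grammar has direct left recursion on: C.

Answer: Yes, C is left-recursive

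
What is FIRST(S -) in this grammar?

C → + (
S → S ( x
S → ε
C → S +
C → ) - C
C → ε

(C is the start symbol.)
{ '(', '-' }

FIRST sets of the non-terminals involved (from the grammar, by fixed-point iteration):
  FIRST(S) = { '(', ε }

To compute FIRST(S -), process the symbols left to right:
Symbol S is a non-terminal. Add FIRST(S) \ {ε} = { '(' }
S is nullable (ε ∈ FIRST(S)), continue to the next symbol.
Symbol - is a terminal. Add '-' and stop.
FIRST(S -) = { '(', '-' }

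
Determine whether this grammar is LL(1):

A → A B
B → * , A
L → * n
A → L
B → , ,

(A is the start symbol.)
No. Predict set conflict for A: { '*' }

Relevant sets:
  FIRST(A) = { '*' }
  FIRST(L) = { '*' }

For A:
  PREDICT(A → A B) = { '*' }
  PREDICT(A → L) = { '*' }
For B:
  PREDICT(B → '*' ',' A) = { '*' }
  PREDICT(B → ',' ',') = { ',' }
L has a single production, so nothing to check there.

Conflict found: Predict set conflict for A: { '*' }
The grammar is NOT LL(1).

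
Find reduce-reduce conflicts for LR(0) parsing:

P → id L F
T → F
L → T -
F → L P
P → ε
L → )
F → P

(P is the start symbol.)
A reduce-reduce conflict occurs when an LR(0) state has two complete items [A → α .] and [B → β .] — both call for a reduction, and with no lookahead the parser cannot choose between them.

Augment with P' → P and build the canonical LR(0) collection (I0 = CLOSURE({[P' → . P]}), then GOTO on every symbol after a dot until no new states appear). It has 13 states:
  I0: { [P → . id L F], [P → .], [P' → . P] }  — shift, reduce
  I1: { [P' → P .] }  — accept
  I2: { [F → . L P], [F → . P], [L → . )], [L → . T -], [P → . id L F], [P → .], [P → id . L F], [T → . F] }  — shift, reduce
  I3: { [L → ) .] }  — reduce
  I4: { [T → F .] }  — reduce
  I5: { [F → . L P], [F → . P], [F → L . P], [L → . )], [L → . T -], [P → . id L F], [P → .], [P → id L . F], [T → . F] }  — shift, reduce
  I6: { [F → P .] }  — reduce
  I7: { [L → T . -] }  — shift
  I8: { [L → T - .] }  — reduce
  I9: { [P → id L F .], [T → F .] }  — 2 reduces
  I10: { [F → L . P], [P → . id L F], [P → .] }  — shift, reduce
  I11: { [F → L P .], [F → P .] }  — 2 reduces
  I12: { [F → L P .] }  — reduce

I9 contains complete items [P → id L F .], [T → F .] — reduce-reduce conflict.
I11 contains complete items [F → L P .], [F → P .] — reduce-reduce conflict.

Answer: Yes — I9: [P → id L F .] vs [T → F .]; I11: [F → L P .] vs [F → P .]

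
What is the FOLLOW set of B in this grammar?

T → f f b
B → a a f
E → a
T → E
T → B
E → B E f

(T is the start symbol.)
In T → B: B is at the end, add FOLLOW(T)
In E → B E f: B is followed by E f, add FIRST(E f) \ {ε} = { 'a' }

The FOLLOW sets referred to above (computed the same way, to a fixed point):
  FOLLOW(T) = { $ }

Taking the union: FOLLOW(B) = { $, 'a' }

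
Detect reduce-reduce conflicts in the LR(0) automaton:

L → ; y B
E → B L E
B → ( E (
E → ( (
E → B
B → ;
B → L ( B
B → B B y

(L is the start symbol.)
A reduce-reduce conflict occurs when an LR(0) state has two complete items [A → α .] and [B → β .] — both call for a reduction, and with no lookahead the parser cannot choose between them.

Augment with L' → L and build the canonical LR(0) collection (I0 = CLOSURE({[L' → . L]}), then GOTO on every symbol after a dot until no new states appear). It has 21 states:
  I0: { [L → . ; y B], [L' → . L] }  — shift
  I1: { [L → ; . y B] }  — shift
  I2: { [L' → L .] }  — accept
  I3: { [B → . ( E (], [B → . ;], [B → . B B y], [B → . L ( B], [L → . ; y B], [L → ; y . B] }  — shift
  I4: { [B → ( . E (], [B → . ( E (], [B → . ;], [B → . B B y], [B → . L ( B], [E → . ( (], [E → . B L E], [E → . B], [L → . ; y B] }  — shift
  I5: { [B → ; .], [L → ; . y B] }  — shift, reduce
  I6: { [B → . ( E (], [B → . ;], [B → . B B y], [B → . L ( B], [B → B . B y], [L → . ; y B], [L → ; y B .] }  — shift, reduce
  I7: { [B → L . ( B] }  — shift
  I8: { [B → . ( E (], [B → . ;], [B → . B B y], [B → . L ( B], [B → L ( . B], [L → . ; y B] }  — shift
  I9: { [B → . ( E (], [B → . ;], [B → . B B y], [B → . L ( B], [B → B . B y], [B → L ( B .], [L → . ; y B] }  — shift, reduce
  I10: { [B → . ( E (], [B → . ;], [B → . B B y], [B → . L ( B], [B → B . B y], [B → B B . y], [L → . ; y B] }  — shift
  I11: { [B → B B y .] }  — reduce
  I12: { [B → ( . E (], [B → . ( E (], [B → . ;], [B → . B B y], [B → . L ( B], [E → ( . (], [E → . ( (], [E → . B L E], [E → . B], [L → . ; y B] }  — shift
  I13: { [B → . ( E (], [B → . ;], [B → . B B y], [B → . L ( B], [B → B . B y], [E → B . L E], [E → B .], [L → . ; y B] }  — shift, reduce
  I14: { [B → ( E . (] }  — shift
  I15: { [B → ( E ( .] }  — reduce
  I16: { [B → . ( E (], [B → . ;], [B → . B B y], [B → . L ( B], [B → L . ( B], [E → . ( (], [E → . B L E], [E → . B], [E → B L . E], [L → . ; y B] }  — shift
  I17: { [B → ( . E (], [B → . ( E (], [B → . ;], [B → . B B y], [B → . L ( B], [B → L ( . B], [E → ( . (], [E → . ( (], [E → . B L E], [E → . B], [L → . ; y B] }  — shift
  I18: { [E → B L E .] }  — reduce
  I19: { [B → ( . E (], [B → . ( E (], [B → . ;], [B → . B B y], [B → . L ( B], [E → ( ( .], [E → ( . (], [E → . ( (], [E → . B L E], [E → . B], [L → . ; y B] }  — shift, reduce
  I20: { [B → . ( E (], [B → . ;], [B → . B B y], [B → . L ( B], [B → B . B y], [B → L ( B .], [E → B . L E], [E → B .], [L → . ; y B] }  — shift, 2 reduces

I20 contains complete items [B → L ( B .], [E → B .] — reduce-reduce conflict.

Answer: Yes — I20: [B → L ( B .] vs [E → B .]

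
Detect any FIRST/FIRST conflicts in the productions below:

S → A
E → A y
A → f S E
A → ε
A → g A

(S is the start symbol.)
No FIRST/FIRST conflicts.

A FIRST/FIRST conflict occurs when two productions N → α and N → β for the same non-terminal have FIRST(α) ∩ FIRST(β) ≠ ∅ (with ε ∈ FIRST of a nullable right-hand side, so two nullable alternatives also conflict).

Productions for A:
  A → f S E: FIRST = { 'f' }
  A → ε: FIRST = { ε }
  A → g A: FIRST = { 'g' }
S, E have only one production, so no FIRST/FIRST conflict is possible there.

All alternatives of each non-terminal have pairwise disjoint FIRST sets.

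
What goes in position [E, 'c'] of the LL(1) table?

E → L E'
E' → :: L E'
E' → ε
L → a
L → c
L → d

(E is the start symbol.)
To find M[E, 'c'], we find productions for E where 'c' is in the predict set (PREDICT(N → α) = (FIRST(α) \ {ε}) ∪ (FOLLOW(N) if α ⇒* ε)).

Relevant sets:
  FIRST(L) = { 'a', 'c', 'd' }

E → L E': PREDICT = { 'a', 'c', 'd' }
  'c' is in predict set, so this production goes in M[E, 'c']

M[E, 'c'] = E → L E'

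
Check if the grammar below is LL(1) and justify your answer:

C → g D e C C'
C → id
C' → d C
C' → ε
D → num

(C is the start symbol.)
A grammar is LL(1) if for each non-terminal N with multiple productions, the predict sets of those productions are pairwise disjoint, where PREDICT(N → α) = (FIRST(α) \ {ε}) ∪ (FOLLOW(N) if α ⇒* ε).

Relevant sets:
  FOLLOW(C') = { $, 'd' }

For C:
  PREDICT(C → g D e C C') = { 'g' }
  PREDICT(C → id) = { 'id' }
For C':
  PREDICT(C' → d C) = { 'd' }
  PREDICT(C' → ε) = { $, 'd' }
D has a single production, so nothing to check there.

Conflict found: Predict set conflict for C': { 'd' }
The grammar is NOT LL(1).

Answer: No. Predict set conflict for C': { 'd' }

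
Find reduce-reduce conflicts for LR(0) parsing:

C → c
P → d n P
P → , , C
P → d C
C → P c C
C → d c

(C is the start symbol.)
Yes — I7: [C → c .] vs [C → d c .]

Augment with C' → C and build the canonical LR(0) collection (I0 = CLOSURE({[C' → . C]}), then GOTO on every symbol after a dot until no new states appear). It has 15 states:
  I0: { [C → . P c C], [C → . c], [C → . d c], [C' → . C], [P → . , , C], [P → . d C], [P → . d n P] }  — shift
  I1: { [P → , . , C] }  — shift
  I2: { [C' → C .] }  — accept
  I3: { [C → P . c C] }  — shift
  I4: { [C → c .] }  — reduce
  I5: { [C → . P c C], [C → . c], [C → . d c], [C → d . c], [P → . , , C], [P → . d C], [P → . d n P], [P → d . C], [P → d . n P] }  — shift
  I6: { [P → d C .] }  — reduce
  I7: { [C → c .], [C → d c .] }  — 2 reduces
  I8: { [P → . , , C], [P → . d C], [P → . d n P], [P → d n . P] }  — shift
  I9: { [P → d n P .] }  — reduce
  I10: { [C → . P c C], [C → . c], [C → . d c], [P → . , , C], [P → . d C], [P → . d n P], [P → d . C], [P → d . n P] }  — shift
  I11: { [C → . P c C], [C → . c], [C → . d c], [C → P c . C], [P → . , , C], [P → . d C], [P → . d n P] }  — shift
  I12: { [C → P c C .] }  — reduce
  I13: { [C → . P c C], [C → . c], [C → . d c], [P → , , . C], [P → . , , C], [P → . d C], [P → . d n P] }  — shift
  I14: { [P → , , C .] }  — reduce

I7 contains complete items [C → c .], [C → d c .] — reduce-reduce conflict.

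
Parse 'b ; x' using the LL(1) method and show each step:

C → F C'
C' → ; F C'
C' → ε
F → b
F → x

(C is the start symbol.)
LL(1) parsing maintains a stack (initially the start symbol over $) and the input. At each step: if the stack top is a terminal, match it against the current input token; if it is a non-terminal N, replace it with the RHS of M[N, lookahead] (the unique production whose predict set contains the lookahead).

Stack is shown with the top on the left.

Stack     Input    Action
-------------------------
C $       b ; x $  output C → F C'
F C' $    b ; x $  output F → b
b C' $    b ; x $  match 'b'
C' $      ; x $    output C' → ; F C'
; F C' $  ; x $    match ';'
F C' $    x $      output F → x
x C' $    x $      match 'x'
C' $      $        output C' → ε
$         $        accept

The string is accepted.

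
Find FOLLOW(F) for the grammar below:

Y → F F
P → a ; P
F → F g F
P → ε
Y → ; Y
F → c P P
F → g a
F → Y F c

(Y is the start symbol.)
{ $, ';', 'c', 'g' }

To compute FOLLOW(F), find every occurrence of F on a right-hand side N → α F β: add FIRST(β) \ {ε}, and if β is empty or nullable also add FOLLOW(N). Iterate to a fixed point.

In Y → F F: F is followed by F, add FIRST(F) \ {ε} = { ';', 'c', 'g' }
In Y → F F: F is at the end, add FOLLOW(Y)
In F → F g F: F is followed by g F, add FIRST(g F) \ {ε} = { 'g' }
In F → F g F: F is at the end; this adds FOLLOW(F) to itself — nothing new
In F → Y F c: F is followed by c, add FIRST(c) \ {ε} = { 'c' }

The FOLLOW sets referred to above (computed the same way, to a fixed point):
  FOLLOW(Y) = { $, ';', 'c', 'g' }

Taking the union: FOLLOW(F) = { $, ';', 'c', 'g' }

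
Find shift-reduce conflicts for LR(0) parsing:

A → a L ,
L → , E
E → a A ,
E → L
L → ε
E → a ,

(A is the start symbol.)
Yes — I2: [L → .] vs [L → . , E]; I3: [L → .] vs [E → . a ,]

A shift-reduce conflict occurs when an LR(0) state has both:
  - a complete (reduce) item [A → α .] (dot at the end), and
  - a shift item [B → β . c γ] (dot before a terminal).

Augment with A' → A and build the canonical LR(0) collection (I0 = CLOSURE({[A' → . A]}), then GOTO on every symbol after a dot until no new states appear). It has 12 states:
  I0: { [A → . a L ,], [A' → . A] }  — shift
  I1: { [A' → A .] }  — accept
  I2: { [A → a . L ,], [L → . , E], [L → .] }  — shift, reduce
  I3: { [E → . L], [E → . a ,], [E → . a A ,], [L → , . E], [L → . , E], [L → .] }  — shift, reduce
  I4: { [A → a L . ,] }  — shift
  I5: { [A → a L , .] }  — reduce
  I6: { [L → , E .] }  — reduce
  I7: { [E → L .] }  — reduce
  I8: { [A → . a L ,], [E → a . ,], [E → a . A ,] }  — shift
  I9: { [E → a , .] }  — reduce
  I10: { [E → a A . ,] }  — shift
  I11: { [E → a A , .] }  — reduce

I2 contains reduce item [L → .] and shift item [L → . , E] — shift-reduce conflict.
I3 contains reduce item [L → .] and shift items [E → . a ,], [E → . a A ,], [L → . , E] — shift-reduce conflict.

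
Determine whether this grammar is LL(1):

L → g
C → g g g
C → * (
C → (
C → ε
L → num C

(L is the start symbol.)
Yes, the grammar is LL(1).

A grammar is LL(1) if for each non-terminal N with multiple productions, the predict sets of those productions are pairwise disjoint, where PREDICT(N → α) = (FIRST(α) \ {ε}) ∪ (FOLLOW(N) if α ⇒* ε).

Relevant sets:
  FOLLOW(C) = { $ }

For L:
  PREDICT(L → g) = { 'g' }
  PREDICT(L → num C) = { 'num' }
For C:
  PREDICT(C → g g g) = { 'g' }
  PREDICT(C → '*' '(') = { '*' }
  PREDICT(C → '(') = { '(' }
  PREDICT(C → ε) = { $ }

All predict sets are disjoint. The grammar IS LL(1).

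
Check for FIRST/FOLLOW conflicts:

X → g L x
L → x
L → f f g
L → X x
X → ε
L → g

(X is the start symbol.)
A FIRST/FOLLOW conflict occurs when a non-terminal N has a nullable alternative N → β (β ⇒* ε) and another alternative N → α with FIRST(α) ∩ FOLLOW(N) ≠ ∅: on such a lookahead the parser cannot decide between expanding α and letting N vanish via β.

Nullable non-terminals: X.

X: nullable alternative(s) X → ε; FOLLOW(X) = { $, 'x' }
  X → g L x: FIRST \ {ε} = { 'g' } — disjoint from FOLLOW(X)
  X → ε: FIRST \ {ε} = { } — this is the only nullable alternative, skip

L has no nullable alternative, so no FIRST/FOLLOW check is needed there.

No FIRST/FOLLOW conflicts found.

Answer: No FIRST/FOLLOW conflicts.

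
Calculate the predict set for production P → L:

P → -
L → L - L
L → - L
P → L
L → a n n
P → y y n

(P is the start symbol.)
{ '-', 'a' }

PREDICT(P → L) = (FIRST(RHS) \ {ε}) ∪ (FOLLOW(P) if ε ∈ FIRST(RHS), i.e. RHS ⇒* ε)
FIRST(L) = { '-', 'a' }
FIRST(L) = { '-', 'a' }
ε ∉ FIRST(L), so FOLLOW(P) is not added.
PREDICT(P → L) = { '-', 'a' }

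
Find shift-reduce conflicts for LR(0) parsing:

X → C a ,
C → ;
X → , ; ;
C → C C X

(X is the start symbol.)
No shift-reduce conflicts

Augment with X' → X and build the canonical LR(0) collection (I0 = CLOSURE({[X' → . X]}), then GOTO on every symbol after a dot until no new states appear). It has 12 states:
  I0: { [C → . ;], [C → . C C X], [X → . , ; ;], [X → . C a ,], [X' → . X] }  — shift
  I1: { [X → , . ; ;] }  — shift
  I2: { [C → ; .] }  — reduce
  I3: { [C → . ;], [C → . C C X], [C → C . C X], [X → C . a ,] }  — shift
  I4: { [X' → X .] }  — accept
  I5: { [C → . ;], [C → . C C X], [C → C . C X], [C → C C . X], [X → . , ; ;], [X → . C a ,] }  — shift
  I6: { [X → C a . ,] }  — shift
  I7: { [X → C a , .] }  — reduce
  I8: { [C → . ;], [C → . C C X], [C → C . C X], [C → C C . X], [X → . , ; ;], [X → . C a ,], [X → C . a ,] }  — shift
  I9: { [C → C C X .] }  — reduce
  I10: { [X → , ; . ;] }  — shift
  I11: { [X → , ; ; .] }  — reduce

No state contains both a complete item and a shift item.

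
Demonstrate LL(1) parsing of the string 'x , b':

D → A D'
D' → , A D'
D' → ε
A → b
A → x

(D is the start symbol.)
LL(1) parsing maintains a stack (initially the start symbol over $) and the input. At each step: if the stack top is a terminal, match it against the current input token; if it is a non-terminal N, replace it with the RHS of M[N, lookahead] (the unique production whose predict set contains the lookahead).

Stack is shown with the top on the left.

Stack     Input    Action
-------------------------
D $       x , b $  output D → A D'
A D' $    x , b $  output A → x
x D' $    x , b $  match 'x'
D' $      , b $    output D' → , A D'
, A D' $  , b $    match ','
A D' $    b $      output A → b
b D' $    b $      match 'b'
D' $      $        output D' → ε
$         $        accept

The string is accepted.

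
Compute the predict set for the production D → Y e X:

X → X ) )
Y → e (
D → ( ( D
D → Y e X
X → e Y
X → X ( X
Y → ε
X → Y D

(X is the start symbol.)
{ 'e' }

PREDICT(D → Y e X) = (FIRST(RHS) \ {ε}) ∪ (FOLLOW(D) if ε ∈ FIRST(RHS), i.e. RHS ⇒* ε)
FIRST(Y) = { 'e', ε }
FIRST(Y e X) = { 'e' }
ε ∉ FIRST(Y e X), so FOLLOW(D) is not added.
PREDICT(D → Y e X) = { 'e' }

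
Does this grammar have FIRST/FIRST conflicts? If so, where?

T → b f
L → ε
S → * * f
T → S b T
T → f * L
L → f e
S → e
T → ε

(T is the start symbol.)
No FIRST/FIRST conflicts.

A FIRST/FIRST conflict occurs when two productions N → α and N → β for the same non-terminal have FIRST(α) ∩ FIRST(β) ≠ ∅ (with ε ∈ FIRST of a nullable right-hand side, so two nullable alternatives also conflict).

FIRST sets of the non-terminals at (or reachable through a nullable prefix from) the front of some alternative:
  FIRST(S) = { '*', 'e' }

Productions for T:
  T → b f: FIRST = { 'b' }
  T → S b T: FIRST = { '*', 'e' }
  T → f * L: FIRST = { 'f' }
  T → ε: FIRST = { ε }
Productions for L:
  L → ε: FIRST = { ε }
  L → f e: FIRST = { 'f' }
Productions for S:
  S → * * f: FIRST = { '*' }
  S → e: FIRST = { 'e' }

All alternatives of each non-terminal have pairwise disjoint FIRST sets.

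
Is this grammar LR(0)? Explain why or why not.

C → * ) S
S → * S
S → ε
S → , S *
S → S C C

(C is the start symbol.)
A grammar is LR(0) if no state in the canonical LR(0) collection has:
  - both a shift item (dot before a terminal) and a complete item (shift-reduce conflict), or
  - two or more complete items (reduce-reduce conflict; the accept item [C' → C .] counts as a complete item here).

Augment with C' → C and build the canonical LR(0) collection (I0 = CLOSURE({[C' → . C]}), then GOTO on every symbol after a dot until no new states appear). It has 12 states:
  I0: { [C → . * ) S], [C' → . C] }  — shift
  I1: { [C → * . ) S] }  — shift
  I2: { [C' → C .] }  — accept
  I3: { [C → * ) . S], [S → . * S], [S → . , S *], [S → . S C C], [S → .] }  — shift, reduce
  I4: { [S → * . S], [S → . * S], [S → . , S *], [S → . S C C], [S → .] }  — shift, reduce
  I5: { [S → , . S *], [S → . * S], [S → . , S *], [S → . S C C], [S → .] }  — shift, reduce
  I6: { [C → * ) S .], [C → . * ) S], [S → S . C C] }  — shift, reduce
  I7: { [C → . * ) S], [S → S C . C] }  — shift
  I8: { [S → S C C .] }  — reduce
  I9: { [C → . * ) S], [S → , S . *], [S → S . C C] }  — shift
  I10: { [C → * . ) S], [S → , S * .] }  — shift, reduce
  I11: { [C → . * ) S], [S → * S .], [S → S . C C] }  — shift, reduce

Conflict in state I3:
  Shift-reduce conflict between [S → .] and [S → . * S]
So the grammar is NOT LR(0).

Answer: No. Shift-reduce conflict between [S → .] and [S → . * S]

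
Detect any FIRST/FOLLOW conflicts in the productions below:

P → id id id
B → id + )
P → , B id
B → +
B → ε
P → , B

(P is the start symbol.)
A FIRST/FOLLOW conflict occurs when a non-terminal N has a nullable alternative N → β (β ⇒* ε) and another alternative N → α with FIRST(α) ∩ FOLLOW(N) ≠ ∅: on such a lookahead the parser cannot decide between expanding α and letting N vanish via β.

Nullable non-terminals: B.

B: nullable alternative(s) B → ε; FOLLOW(B) = { $, 'id' }
  B → id + ): FIRST \ {ε} = { 'id' } — overlaps FOLLOW(B) on { 'id' }: CONFLICT
  B → +: FIRST \ {ε} = { '+' } — disjoint from FOLLOW(B)
  B → ε: FIRST \ {ε} = { } — this is the only nullable alternative, skip

P has no nullable alternative, so no FIRST/FOLLOW check is needed there.

So the grammar has 1 FIRST/FOLLOW conflict (marked CONFLICT above).

Answer: Yes. B → id '+' ')' with FOLLOW(B) on { 'id' }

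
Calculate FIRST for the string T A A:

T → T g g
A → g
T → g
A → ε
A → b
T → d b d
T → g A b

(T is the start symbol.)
{ 'd', 'g' }

FIRST sets of the non-terminals involved (from the grammar, by fixed-point iteration):
  FIRST(T) = { 'd', 'g' }

To compute FIRST(T A A), process the symbols left to right:
Symbol T is a non-terminal. Add FIRST(T) \ {ε} = { 'd', 'g' }
T is not nullable (ε ∉ FIRST(T)), so stop here.
FIRST(T A A) = { 'd', 'g' }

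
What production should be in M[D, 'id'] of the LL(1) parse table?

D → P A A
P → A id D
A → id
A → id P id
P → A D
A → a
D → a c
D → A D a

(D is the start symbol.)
D → P A A, D → A D a

To find M[D, 'id'], we find productions for D where 'id' is in the predict set (PREDICT(N → α) = (FIRST(α) \ {ε}) ∪ (FOLLOW(N) if α ⇒* ε)).

Relevant sets:
  FIRST(P) = { 'a', 'id' }
  FIRST(A) = { 'a', 'id' }

D → P A A: PREDICT = { 'a', 'id' }
  'id' is in predict set, so this production goes in M[D, 'id']
D → a c: PREDICT = { 'a' }
D → A D a: PREDICT = { 'a', 'id' }
  'id' is in predict set, so this production goes in M[D, 'id']

M[D, 'id'] = D → P A A, D → A D a  (a multiply-defined cell — the grammar is not LL(1))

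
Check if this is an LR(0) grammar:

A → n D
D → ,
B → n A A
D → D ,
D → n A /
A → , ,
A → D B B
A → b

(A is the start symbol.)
A grammar is LR(0) if no state in the canonical LR(0) collection has:
  - both a shift item (dot before a terminal) and a complete item (shift-reduce conflict), or
  - two or more complete items (reduce-reduce conflict; the accept item [A' → A .] counts as a complete item here).

Augment with A' → A and build the canonical LR(0) collection (I0 = CLOSURE({[A' → . A]}), then GOTO on every symbol after a dot until no new states appear). It has 16 states:
  I0: { [A → . , ,], [A → . D B B], [A → . b], [A → . n D], [A' → . A], [D → . ,], [D → . D ,], [D → . n A /] }  — shift
  I1: { [A → , . ,], [D → , .] }  — shift, reduce
  I2: { [A' → A .] }  — accept
  I3: { [A → D . B B], [B → . n A A], [D → D . ,] }  — shift
  I4: { [A → b .] }  — reduce
  I5: { [A → . , ,], [A → . D B B], [A → . b], [A → . n D], [A → n . D], [D → . ,], [D → . D ,], [D → . n A /], [D → n . A /] }  — shift
  I6: { [D → n A . /] }  — shift
  I7: { [A → D . B B], [A → n D .], [B → . n A A], [D → D . ,] }  — shift, reduce
  I8: { [D → D , .] }  — reduce
  I9: { [A → D B . B], [B → . n A A] }  — shift
  I10: { [A → . , ,], [A → . D B B], [A → . b], [A → . n D], [B → n . A A], [D → . ,], [D → . D ,], [D → . n A /] }  — shift
  I11: { [A → . , ,], [A → . D B B], [A → . b], [A → . n D], [B → n A . A], [D → . ,], [D → . D ,], [D → . n A /] }  — shift
  I12: { [B → n A A .] }  — reduce
  I13: { [A → D B B .] }  — reduce
  I14: { [D → n A / .] }  — reduce
  I15: { [A → , , .] }  — reduce

Conflict in state I1:
  Shift-reduce conflict between [D → , .] and [A → , . ,]
So the grammar is NOT LR(0).

Answer: No. Shift-reduce conflict between [D → , .] and [A → , . ,]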